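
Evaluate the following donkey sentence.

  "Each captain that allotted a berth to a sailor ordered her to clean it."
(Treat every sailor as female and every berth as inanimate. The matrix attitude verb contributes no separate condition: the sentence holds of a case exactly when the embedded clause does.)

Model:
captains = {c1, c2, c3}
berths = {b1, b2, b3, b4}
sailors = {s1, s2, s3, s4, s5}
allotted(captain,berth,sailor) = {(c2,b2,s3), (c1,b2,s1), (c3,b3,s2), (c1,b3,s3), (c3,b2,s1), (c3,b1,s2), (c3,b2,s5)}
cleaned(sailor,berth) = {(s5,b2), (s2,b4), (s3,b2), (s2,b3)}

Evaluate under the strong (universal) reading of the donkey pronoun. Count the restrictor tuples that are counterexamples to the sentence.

"her" takes "a sailor" as antecedent and "it" takes "a berth"; both are donkey pronouns co-varying with the restrictor.
Strong reading: for every (c,b,s) with allotted(c,b,s), cleaned(s,b).
Restrictor triples: (c1,b2,s1)→cleaned(s1,b2) ✗  (c1,b3,s3)→cleaned(s3,b3) ✗  (c2,b2,s3)→cleaned(s3,b2) ✓  (c3,b1,s2)→cleaned(s2,b1) ✗  (c3,b2,s1)→cleaned(s1,b2) ✗  (c3,b2,s5)→cleaned(s5,b2) ✓  (c3,b3,s2)→cleaned(s2,b3) ✓
Counterexamples (restrictor triples failing the scope): 4.

4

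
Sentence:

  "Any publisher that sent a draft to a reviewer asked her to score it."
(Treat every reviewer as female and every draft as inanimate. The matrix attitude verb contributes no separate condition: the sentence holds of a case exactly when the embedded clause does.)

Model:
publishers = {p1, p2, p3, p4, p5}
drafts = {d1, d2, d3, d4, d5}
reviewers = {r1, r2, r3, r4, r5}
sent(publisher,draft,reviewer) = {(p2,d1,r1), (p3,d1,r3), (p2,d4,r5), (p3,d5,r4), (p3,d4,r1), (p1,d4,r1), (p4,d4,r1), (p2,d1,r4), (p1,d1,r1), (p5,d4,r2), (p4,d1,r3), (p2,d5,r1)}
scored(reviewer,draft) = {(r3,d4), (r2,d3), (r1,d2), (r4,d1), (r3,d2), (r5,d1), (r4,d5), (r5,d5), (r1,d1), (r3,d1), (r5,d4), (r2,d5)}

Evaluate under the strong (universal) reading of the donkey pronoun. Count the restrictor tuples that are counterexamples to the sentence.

"her" takes "a reviewer" as antecedent and "it" takes "a draft"; both are donkey pronouns co-varying with the restrictor.
Strong reading: for every (p,d,r) with sent(p,d,r), scored(r,d).
Restrictor triples: (p1,d1,r1)→scored(r1,d1) ✓  (p1,d4,r1)→scored(r1,d4) ✗  (p2,d1,r1)→scored(r1,d1) ✓  (p2,d1,r4)→scored(r4,d1) ✓  (p2,d4,r5)→scored(r5,d4) ✓  (p2,d5,r1)→scored(r1,d5) ✗  (p3,d1,r3)→scored(r3,d1) ✓  (p3,d4,r1)→scored(r1,d4) ✗  (p3,d5,r4)→scored(r4,d5) ✓  (p4,d1,r3)→scored(r3,d1) ✓  (p4,d4,r1)→scored(r1,d4) ✗  (p5,d4,r2)→scored(r2,d4) ✗
Counterexamples (restrictor triples failing the scope): 5.

5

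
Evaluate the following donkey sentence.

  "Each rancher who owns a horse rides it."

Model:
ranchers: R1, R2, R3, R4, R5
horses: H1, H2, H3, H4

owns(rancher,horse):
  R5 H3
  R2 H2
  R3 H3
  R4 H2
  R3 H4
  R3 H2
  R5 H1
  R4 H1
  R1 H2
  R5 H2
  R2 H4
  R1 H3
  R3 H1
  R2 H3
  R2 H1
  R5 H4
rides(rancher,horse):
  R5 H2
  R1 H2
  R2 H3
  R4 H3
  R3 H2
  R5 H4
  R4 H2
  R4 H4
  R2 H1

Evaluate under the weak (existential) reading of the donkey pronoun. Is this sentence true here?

True

"it" takes "a horse" as antecedent — a donkey pronoun bound across the clause boundary.
Weak reading: every rancher r with some owns-horse has at least one owns-horse h such that rides(r,h).
Per rancher: R1:✓  R2:✓  R3:✓  R4:✓  R5:✓
Every rancher in the restrictor has a witness.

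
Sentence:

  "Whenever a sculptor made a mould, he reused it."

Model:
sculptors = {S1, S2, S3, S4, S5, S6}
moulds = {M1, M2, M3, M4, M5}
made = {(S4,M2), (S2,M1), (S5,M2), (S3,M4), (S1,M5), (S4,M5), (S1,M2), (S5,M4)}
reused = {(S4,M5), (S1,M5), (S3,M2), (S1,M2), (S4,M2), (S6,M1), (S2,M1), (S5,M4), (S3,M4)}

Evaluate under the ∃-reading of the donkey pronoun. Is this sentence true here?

True

"it" takes "a mould" as antecedent — a donkey pronoun bound across the clause boundary.
Weak reading: every sculptor s with some made-mould has at least one made-mould m such that reused(s,m).
Per sculptor: S1:✓  S2:✓  S3:✓  S4:✓  S5:✓
Every sculptor in the restrictor has a witness.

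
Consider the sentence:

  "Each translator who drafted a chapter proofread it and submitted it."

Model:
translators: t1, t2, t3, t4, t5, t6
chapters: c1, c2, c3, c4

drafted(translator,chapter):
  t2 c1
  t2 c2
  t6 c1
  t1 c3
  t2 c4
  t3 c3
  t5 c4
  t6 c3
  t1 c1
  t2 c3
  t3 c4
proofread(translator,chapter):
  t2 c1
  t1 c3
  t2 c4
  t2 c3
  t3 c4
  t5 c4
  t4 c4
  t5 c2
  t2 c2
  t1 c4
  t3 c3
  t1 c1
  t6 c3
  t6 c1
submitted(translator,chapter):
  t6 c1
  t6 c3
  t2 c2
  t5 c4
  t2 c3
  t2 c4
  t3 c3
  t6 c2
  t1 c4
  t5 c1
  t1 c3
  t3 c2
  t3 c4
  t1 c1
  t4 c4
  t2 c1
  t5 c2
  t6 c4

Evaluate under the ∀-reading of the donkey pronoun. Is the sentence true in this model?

"it" takes "a chapter" as antecedent — a donkey pronoun bound across the clause boundary.
Strong reading: for every (t,c) with drafted(t,c), proofread(t,c) ∧ submitted(t,c).
Restrictor pairs: (t1,c1) ✓  (t1,c3) ✓  (t2,c1) ✓  (t2,c2) ✓  (t2,c3) ✓  (t2,c4) ✓  (t3,c3) ✓  (t3,c4) ✓  (t5,c4) ✓  (t6,c1) ✓  (t6,c3) ✓
Every restrictor pair satisfies the scope.

True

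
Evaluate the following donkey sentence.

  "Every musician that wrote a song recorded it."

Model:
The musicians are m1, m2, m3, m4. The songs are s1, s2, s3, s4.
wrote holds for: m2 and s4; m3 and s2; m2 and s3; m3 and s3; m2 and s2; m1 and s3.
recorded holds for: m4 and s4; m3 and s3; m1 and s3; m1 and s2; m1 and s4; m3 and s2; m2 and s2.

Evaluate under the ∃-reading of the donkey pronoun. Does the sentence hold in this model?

True

"it" takes "a song" as antecedent — a donkey pronoun bound across the clause boundary.
Weak reading: every musician m with some wrote-song has at least one wrote-song s such that recorded(m,s).
Per musician: m1:✓  m2:✓  m3:✓
Every musician in the restrictor has a witness.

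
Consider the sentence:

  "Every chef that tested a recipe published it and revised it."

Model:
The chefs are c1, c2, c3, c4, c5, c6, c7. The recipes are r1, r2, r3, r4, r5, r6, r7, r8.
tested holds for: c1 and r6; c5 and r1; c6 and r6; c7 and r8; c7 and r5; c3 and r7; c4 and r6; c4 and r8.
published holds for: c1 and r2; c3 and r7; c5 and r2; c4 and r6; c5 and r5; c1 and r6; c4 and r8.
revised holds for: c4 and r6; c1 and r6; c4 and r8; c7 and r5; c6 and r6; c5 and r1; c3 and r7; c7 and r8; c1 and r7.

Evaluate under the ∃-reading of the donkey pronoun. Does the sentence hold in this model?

"it" takes "a recipe" as antecedent — a donkey pronoun bound across the clause boundary.
Weak reading: every chef c with some tested-recipe has at least one tested-recipe r such that published(c,r) ∧ revised(c,r).
Per chef: c1:✓  c3:✓  c4:✓  c5:✗  c6:✗  c7:✗
c5 has no witness among its tested-recipes.

False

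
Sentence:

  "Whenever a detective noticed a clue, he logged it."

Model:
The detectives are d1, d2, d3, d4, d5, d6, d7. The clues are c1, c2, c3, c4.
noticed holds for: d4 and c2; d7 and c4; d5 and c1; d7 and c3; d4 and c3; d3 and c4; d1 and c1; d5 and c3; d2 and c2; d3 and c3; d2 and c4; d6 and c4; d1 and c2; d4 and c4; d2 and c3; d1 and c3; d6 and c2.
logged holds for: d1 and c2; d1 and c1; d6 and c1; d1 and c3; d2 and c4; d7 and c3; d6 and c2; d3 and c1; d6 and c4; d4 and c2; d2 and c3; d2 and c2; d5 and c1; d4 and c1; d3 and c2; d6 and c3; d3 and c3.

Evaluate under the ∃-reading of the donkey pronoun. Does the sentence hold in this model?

True

"it" takes "a clue" as antecedent — a donkey pronoun bound across the clause boundary.
Weak reading: every detective d with some noticed-clue has at least one noticed-clue c such that logged(d,c).
Per detective: d1:✓  d2:✓  d3:✓  d4:✓  d5:✓  d6:✓  d7:✓
Every detective in the restrictor has a witness.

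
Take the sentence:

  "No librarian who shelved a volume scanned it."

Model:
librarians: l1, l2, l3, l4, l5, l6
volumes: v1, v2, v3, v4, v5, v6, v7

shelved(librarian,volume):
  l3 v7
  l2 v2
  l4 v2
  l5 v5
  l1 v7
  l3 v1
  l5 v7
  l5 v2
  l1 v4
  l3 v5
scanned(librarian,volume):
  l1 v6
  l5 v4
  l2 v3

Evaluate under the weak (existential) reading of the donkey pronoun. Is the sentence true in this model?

"it" takes "a volume" as antecedent — a donkey pronoun bound across the clause boundary.
Truth condition: for no (l,v) with shelved(l,v) does scanned(l,v) hold.
Restrictor pairs — does the scope hold? (l1,v4):fails  (l1,v7):fails  (l2,v2):fails  (l3,v1):fails  (l3,v5):fails  (l3,v7):fails  (l4,v2):fails  (l5,v2):fails  (l5,v5):fails  (l5,v7):fails
Scope holds for no restrictor pair, so the sentence is true.

True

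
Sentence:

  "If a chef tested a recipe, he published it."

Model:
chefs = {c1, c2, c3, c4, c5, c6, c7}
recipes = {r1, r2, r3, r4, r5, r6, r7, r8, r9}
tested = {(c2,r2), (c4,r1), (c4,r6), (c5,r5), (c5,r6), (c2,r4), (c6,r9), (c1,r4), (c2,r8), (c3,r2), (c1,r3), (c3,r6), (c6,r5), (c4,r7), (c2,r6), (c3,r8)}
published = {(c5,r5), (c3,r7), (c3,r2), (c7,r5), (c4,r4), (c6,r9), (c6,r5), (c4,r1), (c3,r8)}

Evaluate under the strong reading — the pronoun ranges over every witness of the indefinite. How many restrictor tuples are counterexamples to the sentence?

10

"it" takes "a recipe" as antecedent — a donkey pronoun bound across the clause boundary.
Strong reading: for every (c,r) with tested(c,r), published(c,r).
Restrictor pairs: (c1,r3) ✗  (c1,r4) ✗  (c2,r2) ✗  (c2,r4) ✗  (c2,r6) ✗  (c2,r8) ✗  (c3,r2) ✓  (c3,r6) ✗  (c3,r8) ✓  (c4,r1) ✓  (c4,r6) ✗  (c4,r7) ✗  (c5,r5) ✓  (c5,r6) ✗  (c6,r5) ✓  (c6,r9) ✓
Counterexamples (restrictor pairs failing the scope): 10.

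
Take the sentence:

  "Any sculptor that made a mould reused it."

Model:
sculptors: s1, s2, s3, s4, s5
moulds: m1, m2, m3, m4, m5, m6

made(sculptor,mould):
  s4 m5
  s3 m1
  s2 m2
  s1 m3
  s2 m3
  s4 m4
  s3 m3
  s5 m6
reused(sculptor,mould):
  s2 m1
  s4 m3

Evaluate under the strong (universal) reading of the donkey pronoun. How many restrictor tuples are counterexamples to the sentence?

"it" takes "a mould" as antecedent — a donkey pronoun bound across the clause boundary.
Strong reading: for every (s,m) with made(s,m), reused(s,m).
Restrictor pairs: (s1,m3) ✗  (s2,m2) ✗  (s2,m3) ✗  (s3,m1) ✗  (s3,m3) ✗  (s4,m4) ✗  (s4,m5) ✗  (s5,m6) ✗
Counterexamples (restrictor pairs failing the scope): 8.

8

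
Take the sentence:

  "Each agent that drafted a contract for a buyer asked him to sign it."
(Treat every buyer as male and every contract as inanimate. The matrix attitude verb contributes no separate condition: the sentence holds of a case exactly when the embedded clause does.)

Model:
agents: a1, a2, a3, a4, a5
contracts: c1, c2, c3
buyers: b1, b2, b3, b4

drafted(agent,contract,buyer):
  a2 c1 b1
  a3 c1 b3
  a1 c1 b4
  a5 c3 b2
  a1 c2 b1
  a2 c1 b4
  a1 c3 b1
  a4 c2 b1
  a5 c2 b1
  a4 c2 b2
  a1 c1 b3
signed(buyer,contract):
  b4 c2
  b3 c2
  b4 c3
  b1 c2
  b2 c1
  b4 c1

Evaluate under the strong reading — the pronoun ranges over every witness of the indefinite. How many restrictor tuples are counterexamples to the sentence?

6

"him" takes "a buyer" as antecedent and "it" takes "a contract"; both are donkey pronouns co-varying with the restrictor.
Strong reading: for every (a,c,b) with drafted(a,c,b), signed(b,c).
Restrictor triples: (a1,c1,b3)→signed(b3,c1) ✗  (a1,c1,b4)→signed(b4,c1) ✓  (a1,c2,b1)→signed(b1,c2) ✓  (a1,c3,b1)→signed(b1,c3) ✗  (a2,c1,b1)→signed(b1,c1) ✗  (a2,c1,b4)→signed(b4,c1) ✓  (a3,c1,b3)→signed(b3,c1) ✗  (a4,c2,b1)→signed(b1,c2) ✓  (a4,c2,b2)→signed(b2,c2) ✗  (a5,c2,b1)→signed(b1,c2) ✓  (a5,c3,b2)→signed(b2,c3) ✗
Counterexamples (restrictor triples failing the scope): 6.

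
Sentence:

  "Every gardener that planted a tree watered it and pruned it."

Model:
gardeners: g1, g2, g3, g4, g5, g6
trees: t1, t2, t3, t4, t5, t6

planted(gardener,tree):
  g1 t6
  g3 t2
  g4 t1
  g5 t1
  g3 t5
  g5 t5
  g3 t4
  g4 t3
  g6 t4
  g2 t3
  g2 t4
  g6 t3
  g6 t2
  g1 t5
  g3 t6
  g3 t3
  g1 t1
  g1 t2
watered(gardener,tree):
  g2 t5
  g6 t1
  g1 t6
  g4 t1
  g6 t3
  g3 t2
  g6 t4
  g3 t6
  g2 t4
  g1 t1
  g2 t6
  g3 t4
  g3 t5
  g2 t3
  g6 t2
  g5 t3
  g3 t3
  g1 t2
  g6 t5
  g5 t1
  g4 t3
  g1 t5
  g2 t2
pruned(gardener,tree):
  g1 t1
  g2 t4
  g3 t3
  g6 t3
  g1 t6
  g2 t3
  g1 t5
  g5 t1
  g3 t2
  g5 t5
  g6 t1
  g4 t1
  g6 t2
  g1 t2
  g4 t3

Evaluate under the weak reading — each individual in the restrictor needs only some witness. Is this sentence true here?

"it" takes "a tree" as antecedent — a donkey pronoun bound across the clause boundary.
Weak reading: every gardener g with some planted-tree has at least one planted-tree t such that watered(g,t) ∧ pruned(g,t).
Per gardener: g1:✓  g2:✓  g3:✓  g4:✓  g5:✓  g6:✓
Every gardener in the restrictor has a witness.

True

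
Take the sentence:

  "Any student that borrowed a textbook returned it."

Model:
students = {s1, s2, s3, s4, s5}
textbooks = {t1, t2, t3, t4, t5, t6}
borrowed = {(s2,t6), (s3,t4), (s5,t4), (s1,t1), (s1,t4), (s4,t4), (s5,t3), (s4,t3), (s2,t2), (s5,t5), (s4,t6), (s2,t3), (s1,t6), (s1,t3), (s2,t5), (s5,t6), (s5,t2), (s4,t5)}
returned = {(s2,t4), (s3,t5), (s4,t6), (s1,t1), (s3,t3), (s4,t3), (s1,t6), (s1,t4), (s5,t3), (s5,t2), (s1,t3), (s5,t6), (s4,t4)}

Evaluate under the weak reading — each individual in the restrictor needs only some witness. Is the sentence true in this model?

False

"it" takes "a textbook" as antecedent — a donkey pronoun bound across the clause boundary.
Weak reading: every student s with some borrowed-textbook has at least one borrowed-textbook t such that returned(s,t).
Per student: s1:✓  s2:✗  s3:✗  s4:✓  s5:✓
s2 has no witness among its borrowed-textbooks.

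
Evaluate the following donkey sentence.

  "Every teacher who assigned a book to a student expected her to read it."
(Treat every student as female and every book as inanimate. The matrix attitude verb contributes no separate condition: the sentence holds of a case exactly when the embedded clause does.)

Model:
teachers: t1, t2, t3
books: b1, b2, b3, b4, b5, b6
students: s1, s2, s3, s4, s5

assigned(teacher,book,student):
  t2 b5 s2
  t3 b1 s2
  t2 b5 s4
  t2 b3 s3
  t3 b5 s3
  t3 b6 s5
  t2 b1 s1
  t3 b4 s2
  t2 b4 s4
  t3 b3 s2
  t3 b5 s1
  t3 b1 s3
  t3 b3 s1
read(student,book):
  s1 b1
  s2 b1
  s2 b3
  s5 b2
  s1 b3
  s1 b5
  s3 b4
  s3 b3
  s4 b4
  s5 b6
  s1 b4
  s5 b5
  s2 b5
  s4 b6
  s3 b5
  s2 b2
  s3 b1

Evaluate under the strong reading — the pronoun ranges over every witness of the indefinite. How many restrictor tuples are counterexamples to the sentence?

2

"her" takes "a student" as antecedent and "it" takes "a book"; both are donkey pronouns co-varying with the restrictor.
Strong reading: for every (t,b,s) with assigned(t,b,s), read(s,b).
Restrictor triples: (t2,b1,s1)→read(s1,b1) ✓  (t2,b3,s3)→read(s3,b3) ✓  (t2,b4,s4)→read(s4,b4) ✓  (t2,b5,s2)→read(s2,b5) ✓  (t2,b5,s4)→read(s4,b5) ✗  (t3,b1,s2)→read(s2,b1) ✓  (t3,b1,s3)→read(s3,b1) ✓  (t3,b3,s1)→read(s1,b3) ✓  (t3,b3,s2)→read(s2,b3) ✓  (t3,b4,s2)→read(s2,b4) ✗  (t3,b5,s1)→read(s1,b5) ✓  (t3,b5,s3)→read(s3,b5) ✓  (t3,b6,s5)→read(s5,b6) ✓
Counterexamples (restrictor triples failing the scope): 2.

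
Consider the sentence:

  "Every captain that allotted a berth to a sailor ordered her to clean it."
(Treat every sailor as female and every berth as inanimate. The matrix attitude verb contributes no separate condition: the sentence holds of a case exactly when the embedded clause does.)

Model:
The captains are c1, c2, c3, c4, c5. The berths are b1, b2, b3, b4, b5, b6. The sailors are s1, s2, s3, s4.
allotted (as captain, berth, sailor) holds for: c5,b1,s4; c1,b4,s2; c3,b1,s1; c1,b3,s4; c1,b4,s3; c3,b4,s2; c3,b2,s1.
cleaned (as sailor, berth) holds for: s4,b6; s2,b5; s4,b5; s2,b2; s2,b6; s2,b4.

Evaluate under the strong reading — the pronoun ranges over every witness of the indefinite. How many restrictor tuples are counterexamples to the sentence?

5

"her" takes "a sailor" as antecedent and "it" takes "a berth"; both are donkey pronouns co-varying with the restrictor.
Strong reading: for every (c,b,s) with allotted(c,b,s), cleaned(s,b).
Restrictor triples: (c1,b3,s4)→cleaned(s4,b3) ✗  (c1,b4,s2)→cleaned(s2,b4) ✓  (c1,b4,s3)→cleaned(s3,b4) ✗  (c3,b1,s1)→cleaned(s1,b1) ✗  (c3,b2,s1)→cleaned(s1,b2) ✗  (c3,b4,s2)→cleaned(s2,b4) ✓  (c5,b1,s4)→cleaned(s4,b1) ✗
Counterexamples (restrictor triples failing the scope): 5.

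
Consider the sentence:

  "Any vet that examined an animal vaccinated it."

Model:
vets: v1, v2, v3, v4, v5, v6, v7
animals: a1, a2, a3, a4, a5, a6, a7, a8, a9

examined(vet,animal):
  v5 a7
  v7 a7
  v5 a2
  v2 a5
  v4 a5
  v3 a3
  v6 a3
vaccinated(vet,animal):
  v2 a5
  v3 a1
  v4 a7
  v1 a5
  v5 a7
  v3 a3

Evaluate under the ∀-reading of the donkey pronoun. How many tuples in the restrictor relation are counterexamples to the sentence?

4

"it" takes "an animal" as antecedent — a donkey pronoun bound across the clause boundary.
Strong reading: for every (v,a) with examined(v,a), vaccinated(v,a).
Restrictor pairs: (v2,a5) ✓  (v3,a3) ✓  (v4,a5) ✗  (v5,a2) ✗  (v5,a7) ✓  (v6,a3) ✗  (v7,a7) ✗
Counterexamples (restrictor pairs failing the scope): 4.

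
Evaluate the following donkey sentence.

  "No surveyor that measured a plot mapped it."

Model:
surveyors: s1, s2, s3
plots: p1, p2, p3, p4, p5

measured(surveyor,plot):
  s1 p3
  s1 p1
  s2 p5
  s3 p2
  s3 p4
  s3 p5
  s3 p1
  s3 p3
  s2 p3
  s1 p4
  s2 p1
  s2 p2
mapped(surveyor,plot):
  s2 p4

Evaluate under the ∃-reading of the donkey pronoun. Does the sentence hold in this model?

True

"it" takes "a plot" as antecedent — a donkey pronoun bound across the clause boundary.
Truth condition: for no (s,p) with measured(s,p) does mapped(s,p) hold.
Restrictor pairs — does the scope hold? (s1,p1):fails  (s1,p3):fails  (s1,p4):fails  (s2,p1):fails  (s2,p2):fails  (s2,p3):fails  (s2,p5):fails  (s3,p1):fails  (s3,p2):fails  (s3,p3):fails  (s3,p4):fails  (s3,p5):fails
Scope holds for no restrictor pair, so the sentence is true.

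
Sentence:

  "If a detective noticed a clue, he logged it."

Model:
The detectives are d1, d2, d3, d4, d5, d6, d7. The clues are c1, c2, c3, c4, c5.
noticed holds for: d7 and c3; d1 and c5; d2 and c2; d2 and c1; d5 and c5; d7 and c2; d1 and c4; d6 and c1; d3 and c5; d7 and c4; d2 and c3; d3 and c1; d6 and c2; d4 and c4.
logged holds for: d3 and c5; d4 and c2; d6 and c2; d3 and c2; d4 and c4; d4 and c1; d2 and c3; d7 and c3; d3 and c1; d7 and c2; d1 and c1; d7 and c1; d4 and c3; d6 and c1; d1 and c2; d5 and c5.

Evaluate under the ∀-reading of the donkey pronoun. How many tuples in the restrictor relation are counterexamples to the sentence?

5

"it" takes "a clue" as antecedent — a donkey pronoun bound across the clause boundary.
Strong reading: for every (d,c) with noticed(d,c), logged(d,c).
Restrictor pairs: (d1,c4) ✗  (d1,c5) ✗  (d2,c1) ✗  (d2,c2) ✗  (d2,c3) ✓  (d3,c1) ✓  (d3,c5) ✓  (d4,c4) ✓  (d5,c5) ✓  (d6,c1) ✓  (d6,c2) ✓  (d7,c2) ✓  (d7,c3) ✓  (d7,c4) ✗
Counterexamples (restrictor pairs failing the scope): 5.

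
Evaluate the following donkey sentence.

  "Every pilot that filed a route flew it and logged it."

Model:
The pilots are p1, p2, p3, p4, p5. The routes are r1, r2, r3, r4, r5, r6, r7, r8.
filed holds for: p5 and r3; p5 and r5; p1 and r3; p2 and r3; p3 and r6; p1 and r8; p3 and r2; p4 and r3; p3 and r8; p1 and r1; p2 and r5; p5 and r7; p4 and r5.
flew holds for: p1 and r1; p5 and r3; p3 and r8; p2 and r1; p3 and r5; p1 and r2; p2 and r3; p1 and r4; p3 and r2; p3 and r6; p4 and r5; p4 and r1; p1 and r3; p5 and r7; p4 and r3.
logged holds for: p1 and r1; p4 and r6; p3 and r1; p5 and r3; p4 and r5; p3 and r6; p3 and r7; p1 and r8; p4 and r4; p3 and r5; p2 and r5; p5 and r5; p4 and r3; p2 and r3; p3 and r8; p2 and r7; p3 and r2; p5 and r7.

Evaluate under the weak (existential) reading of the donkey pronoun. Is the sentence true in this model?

True

"it" takes "a route" as antecedent — a donkey pronoun bound across the clause boundary.
Weak reading: every pilot p with some filed-route has at least one filed-route r such that flew(p,r) ∧ logged(p,r).
Per pilot: p1:✓  p2:✓  p3:✓  p4:✓  p5:✓
Every pilot in the restrictor has a witness.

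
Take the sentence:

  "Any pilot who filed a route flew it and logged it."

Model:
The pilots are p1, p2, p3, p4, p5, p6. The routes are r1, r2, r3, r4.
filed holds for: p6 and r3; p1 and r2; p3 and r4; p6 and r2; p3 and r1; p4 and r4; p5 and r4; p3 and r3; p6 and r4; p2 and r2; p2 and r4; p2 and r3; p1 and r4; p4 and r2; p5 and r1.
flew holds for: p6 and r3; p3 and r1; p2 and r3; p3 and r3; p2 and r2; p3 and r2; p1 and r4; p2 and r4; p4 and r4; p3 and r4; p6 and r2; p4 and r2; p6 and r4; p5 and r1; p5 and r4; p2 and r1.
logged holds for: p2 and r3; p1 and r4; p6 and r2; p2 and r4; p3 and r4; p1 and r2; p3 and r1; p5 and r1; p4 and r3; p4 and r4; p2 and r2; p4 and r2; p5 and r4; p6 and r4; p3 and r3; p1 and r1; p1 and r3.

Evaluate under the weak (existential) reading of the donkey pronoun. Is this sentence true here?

"it" takes "a route" as antecedent — a donkey pronoun bound across the clause boundary.
Weak reading: every pilot p with some filed-route has at least one filed-route r such that flew(p,r) ∧ logged(p,r).
Per pilot: p1:✓  p2:✓  p3:✓  p4:✓  p5:✓  p6:✓
Every pilot in the restrictor has a witness.

True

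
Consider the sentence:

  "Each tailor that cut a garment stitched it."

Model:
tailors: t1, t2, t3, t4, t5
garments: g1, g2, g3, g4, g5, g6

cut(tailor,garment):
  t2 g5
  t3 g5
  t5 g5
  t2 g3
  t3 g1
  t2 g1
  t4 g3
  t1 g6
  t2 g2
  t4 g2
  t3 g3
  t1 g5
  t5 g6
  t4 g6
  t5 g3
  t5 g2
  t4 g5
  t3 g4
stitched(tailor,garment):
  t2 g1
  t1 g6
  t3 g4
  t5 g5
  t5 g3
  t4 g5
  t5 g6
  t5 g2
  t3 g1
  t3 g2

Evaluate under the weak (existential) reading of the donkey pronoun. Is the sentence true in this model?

True

"it" takes "a garment" as antecedent — a donkey pronoun bound across the clause boundary.
Weak reading: every tailor t with some cut-garment has at least one cut-garment g such that stitched(t,g).
Per tailor: t1:✓  t2:✓  t3:✓  t4:✓  t5:✓
Every tailor in the restrictor has a witness.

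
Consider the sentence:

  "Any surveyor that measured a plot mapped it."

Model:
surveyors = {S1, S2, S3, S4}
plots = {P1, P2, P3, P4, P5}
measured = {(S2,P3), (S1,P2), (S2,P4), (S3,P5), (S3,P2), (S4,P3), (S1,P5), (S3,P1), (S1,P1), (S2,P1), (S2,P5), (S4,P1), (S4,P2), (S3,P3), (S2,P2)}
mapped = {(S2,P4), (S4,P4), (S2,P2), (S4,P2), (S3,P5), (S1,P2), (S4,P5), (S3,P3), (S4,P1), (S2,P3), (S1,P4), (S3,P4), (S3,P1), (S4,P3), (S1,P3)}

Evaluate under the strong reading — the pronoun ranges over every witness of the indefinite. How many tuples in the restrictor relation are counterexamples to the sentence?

"it" takes "a plot" as antecedent — a donkey pronoun bound across the clause boundary.
Strong reading: for every (s,p) with measured(s,p), mapped(s,p).
Restrictor pairs: (S1,P1) ✗  (S1,P2) ✓  (S1,P5) ✗  (S2,P1) ✗  (S2,P2) ✓  (S2,P3) ✓  (S2,P4) ✓  (S2,P5) ✗  (S3,P1) ✓  (S3,P2) ✗  (S3,P3) ✓  (S3,P5) ✓  (S4,P1) ✓  (S4,P2) ✓  (S4,P3) ✓
Counterexamples (restrictor pairs failing the scope): 5.

5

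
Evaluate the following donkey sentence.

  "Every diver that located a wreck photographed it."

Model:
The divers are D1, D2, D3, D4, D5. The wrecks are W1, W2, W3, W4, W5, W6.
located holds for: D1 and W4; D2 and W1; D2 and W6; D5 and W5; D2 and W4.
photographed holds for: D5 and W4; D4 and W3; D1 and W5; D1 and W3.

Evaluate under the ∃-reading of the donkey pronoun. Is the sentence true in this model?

"it" takes "a wreck" as antecedent — a donkey pronoun bound across the clause boundary.
Weak reading: every diver d with some located-wreck has at least one located-wreck w such that photographed(d,w).
Per diver: D1:✗  D2:✗  D5:✗
D1 has no witness among its located-wrecks.

False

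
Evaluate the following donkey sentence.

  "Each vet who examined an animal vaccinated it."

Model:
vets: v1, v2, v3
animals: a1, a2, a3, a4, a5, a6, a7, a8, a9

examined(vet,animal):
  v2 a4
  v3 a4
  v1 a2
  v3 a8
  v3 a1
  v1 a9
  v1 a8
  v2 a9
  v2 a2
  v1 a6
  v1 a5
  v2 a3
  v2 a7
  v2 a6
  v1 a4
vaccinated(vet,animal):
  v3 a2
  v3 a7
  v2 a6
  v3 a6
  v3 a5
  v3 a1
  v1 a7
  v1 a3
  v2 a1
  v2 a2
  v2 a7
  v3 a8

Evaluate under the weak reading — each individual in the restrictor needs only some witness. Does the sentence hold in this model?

"it" takes "an animal" as antecedent — a donkey pronoun bound across the clause boundary.
Weak reading: every vet v with some examined-animal has at least one examined-animal a such that vaccinated(v,a).
Per vet: v1:✗  v2:✓  v3:✓
v1 has no witness among its examined-animals.

False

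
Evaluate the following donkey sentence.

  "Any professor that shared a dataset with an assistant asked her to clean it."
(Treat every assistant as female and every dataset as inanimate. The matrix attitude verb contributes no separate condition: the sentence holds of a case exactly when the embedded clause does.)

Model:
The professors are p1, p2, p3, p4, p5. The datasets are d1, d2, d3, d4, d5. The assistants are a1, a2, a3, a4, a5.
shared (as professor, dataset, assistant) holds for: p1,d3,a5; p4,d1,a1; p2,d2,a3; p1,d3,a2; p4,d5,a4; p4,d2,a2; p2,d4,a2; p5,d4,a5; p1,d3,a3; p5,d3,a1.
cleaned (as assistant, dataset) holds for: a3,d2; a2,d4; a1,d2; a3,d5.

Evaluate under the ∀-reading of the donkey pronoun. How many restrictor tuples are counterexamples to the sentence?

"her" takes "an assistant" as antecedent and "it" takes "a dataset"; both are donkey pronouns co-varying with the restrictor.
Strong reading: for every (p,d,a) with shared(p,d,a), cleaned(a,d).
Restrictor triples: (p1,d3,a2)→cleaned(a2,d3) ✗  (p1,d3,a3)→cleaned(a3,d3) ✗  (p1,d3,a5)→cleaned(a5,d3) ✗  (p2,d2,a3)→cleaned(a3,d2) ✓  (p2,d4,a2)→cleaned(a2,d4) ✓  (p4,d1,a1)→cleaned(a1,d1) ✗  (p4,d2,a2)→cleaned(a2,d2) ✗  (p4,d5,a4)→cleaned(a4,d5) ✗  (p5,d3,a1)→cleaned(a1,d3) ✗  (p5,d4,a5)→cleaned(a5,d4) ✗
Counterexamples (restrictor triples failing the scope): 8.

8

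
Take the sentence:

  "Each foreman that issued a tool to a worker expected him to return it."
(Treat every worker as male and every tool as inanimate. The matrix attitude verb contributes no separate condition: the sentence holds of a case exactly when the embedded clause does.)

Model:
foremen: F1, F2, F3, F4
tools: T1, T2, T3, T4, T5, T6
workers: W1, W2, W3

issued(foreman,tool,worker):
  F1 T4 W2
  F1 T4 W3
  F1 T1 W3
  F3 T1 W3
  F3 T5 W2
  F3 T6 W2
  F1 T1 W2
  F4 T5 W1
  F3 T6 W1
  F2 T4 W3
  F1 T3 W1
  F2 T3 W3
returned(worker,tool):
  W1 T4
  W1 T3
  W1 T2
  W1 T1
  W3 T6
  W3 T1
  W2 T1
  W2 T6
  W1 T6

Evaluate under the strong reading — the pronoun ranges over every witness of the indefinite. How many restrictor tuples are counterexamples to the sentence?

6

"him" takes "a worker" as antecedent and "it" takes "a tool"; both are donkey pronouns co-varying with the restrictor.
Strong reading: for every (f,t,w) with issued(f,t,w), returned(w,t).
Restrictor triples: (F1,T1,W2)→returned(W2,T1) ✓  (F1,T1,W3)→returned(W3,T1) ✓  (F1,T3,W1)→returned(W1,T3) ✓  (F1,T4,W2)→returned(W2,T4) ✗  (F1,T4,W3)→returned(W3,T4) ✗  (F2,T3,W3)→returned(W3,T3) ✗  (F2,T4,W3)→returned(W3,T4) ✗  (F3,T1,W3)→returned(W3,T1) ✓  (F3,T5,W2)→returned(W2,T5) ✗  (F3,T6,W1)→returned(W1,T6) ✓  (F3,T6,W2)→returned(W2,T6) ✓  (F4,T5,W1)→returned(W1,T5) ✗
Counterexamples (restrictor triples failing the scope): 6.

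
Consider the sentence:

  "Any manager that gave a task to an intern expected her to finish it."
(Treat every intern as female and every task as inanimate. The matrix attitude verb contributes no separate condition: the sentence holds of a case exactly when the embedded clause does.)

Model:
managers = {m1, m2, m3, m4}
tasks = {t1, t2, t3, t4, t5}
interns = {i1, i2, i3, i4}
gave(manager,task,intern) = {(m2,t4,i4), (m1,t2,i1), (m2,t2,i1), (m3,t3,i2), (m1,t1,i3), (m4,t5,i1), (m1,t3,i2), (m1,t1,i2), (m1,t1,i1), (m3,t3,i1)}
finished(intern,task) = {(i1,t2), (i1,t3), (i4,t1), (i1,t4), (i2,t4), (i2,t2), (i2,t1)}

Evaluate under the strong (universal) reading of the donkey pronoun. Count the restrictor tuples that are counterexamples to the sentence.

"her" takes "an intern" as antecedent and "it" takes "a task"; both are donkey pronouns co-varying with the restrictor.
Strong reading: for every (m,t,i) with gave(m,t,i), finished(i,t).
Restrictor triples: (m1,t1,i1)→finished(i1,t1) ✗  (m1,t1,i2)→finished(i2,t1) ✓  (m1,t1,i3)→finished(i3,t1) ✗  (m1,t2,i1)→finished(i1,t2) ✓  (m1,t3,i2)→finished(i2,t3) ✗  (m2,t2,i1)→finished(i1,t2) ✓  (m2,t4,i4)→finished(i4,t4) ✗  (m3,t3,i1)→finished(i1,t3) ✓  (m3,t3,i2)→finished(i2,t3) ✗  (m4,t5,i1)→finished(i1,t5) ✗
Counterexamples (restrictor triples failing the scope): 6.

6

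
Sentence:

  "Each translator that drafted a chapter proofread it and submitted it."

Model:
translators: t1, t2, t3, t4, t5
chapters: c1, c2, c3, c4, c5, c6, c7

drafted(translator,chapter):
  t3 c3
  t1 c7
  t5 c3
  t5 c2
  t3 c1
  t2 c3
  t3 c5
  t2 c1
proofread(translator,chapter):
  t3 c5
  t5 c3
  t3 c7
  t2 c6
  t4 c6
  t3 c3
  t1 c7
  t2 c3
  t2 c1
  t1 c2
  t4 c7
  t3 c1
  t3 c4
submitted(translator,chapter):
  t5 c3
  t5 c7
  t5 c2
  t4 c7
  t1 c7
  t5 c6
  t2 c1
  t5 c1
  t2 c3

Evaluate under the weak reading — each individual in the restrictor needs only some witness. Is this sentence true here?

False

"it" takes "a chapter" as antecedent — a donkey pronoun bound across the clause boundary.
Weak reading: every translator t with some drafted-chapter has at least one drafted-chapter c such that proofread(t,c) ∧ submitted(t,c).
Per translator: t1:✓  t2:✓  t3:✗  t5:✓
t3 has no witness among its drafted-chapters.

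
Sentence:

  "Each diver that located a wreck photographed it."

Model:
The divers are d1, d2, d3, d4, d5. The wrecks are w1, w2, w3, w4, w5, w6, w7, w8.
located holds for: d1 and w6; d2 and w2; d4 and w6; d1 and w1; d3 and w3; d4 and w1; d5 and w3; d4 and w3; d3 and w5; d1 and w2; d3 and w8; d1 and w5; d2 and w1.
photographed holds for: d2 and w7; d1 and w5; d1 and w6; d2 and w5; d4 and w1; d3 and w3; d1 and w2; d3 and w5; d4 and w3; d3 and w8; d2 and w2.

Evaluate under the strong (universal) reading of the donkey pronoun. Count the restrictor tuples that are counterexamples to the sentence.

"it" takes "a wreck" as antecedent — a donkey pronoun bound across the clause boundary.
Strong reading: for every (d,w) with located(d,w), photographed(d,w).
Restrictor pairs: (d1,w1) ✗  (d1,w2) ✓  (d1,w5) ✓  (d1,w6) ✓  (d2,w1) ✗  (d2,w2) ✓  (d3,w3) ✓  (d3,w5) ✓  (d3,w8) ✓  (d4,w1) ✓  (d4,w3) ✓  (d4,w6) ✗  (d5,w3) ✗
Counterexamples (restrictor pairs failing the scope): 4.

4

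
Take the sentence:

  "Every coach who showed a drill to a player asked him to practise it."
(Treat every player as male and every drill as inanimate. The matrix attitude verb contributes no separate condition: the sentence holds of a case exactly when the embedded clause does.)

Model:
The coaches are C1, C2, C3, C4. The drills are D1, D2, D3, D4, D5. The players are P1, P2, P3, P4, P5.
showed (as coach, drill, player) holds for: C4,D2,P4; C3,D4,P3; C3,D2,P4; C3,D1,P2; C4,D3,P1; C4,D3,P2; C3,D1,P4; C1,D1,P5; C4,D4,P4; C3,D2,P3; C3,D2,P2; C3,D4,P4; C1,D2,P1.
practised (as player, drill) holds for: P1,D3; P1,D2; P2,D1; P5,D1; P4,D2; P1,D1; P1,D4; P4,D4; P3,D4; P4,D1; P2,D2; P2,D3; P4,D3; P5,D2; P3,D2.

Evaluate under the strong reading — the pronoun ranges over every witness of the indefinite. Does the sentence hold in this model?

True

"him" takes "a player" as antecedent and "it" takes "a drill"; both are donkey pronouns co-varying with the restrictor.
Strong reading: for every (c,d,p) with showed(c,d,p), practised(p,d).
Restrictor triples: (C1,D1,P5)→practised(P5,D1) ✓  (C1,D2,P1)→practised(P1,D2) ✓  (C3,D1,P2)→practised(P2,D1) ✓  (C3,D1,P4)→practised(P4,D1) ✓  (C3,D2,P2)→practised(P2,D2) ✓  (C3,D2,P3)→practised(P3,D2) ✓  (C3,D2,P4)→practised(P4,D2) ✓  (C3,D4,P3)→practised(P3,D4) ✓  (C3,D4,P4)→practised(P4,D4) ✓  (C4,D2,P4)→practised(P4,D2) ✓  (C4,D3,P1)→practised(P1,D3) ✓  (C4,D3,P2)→practised(P2,D3) ✓  (C4,D4,P4)→practised(P4,D4) ✓
Every restrictor triple satisfies the scope.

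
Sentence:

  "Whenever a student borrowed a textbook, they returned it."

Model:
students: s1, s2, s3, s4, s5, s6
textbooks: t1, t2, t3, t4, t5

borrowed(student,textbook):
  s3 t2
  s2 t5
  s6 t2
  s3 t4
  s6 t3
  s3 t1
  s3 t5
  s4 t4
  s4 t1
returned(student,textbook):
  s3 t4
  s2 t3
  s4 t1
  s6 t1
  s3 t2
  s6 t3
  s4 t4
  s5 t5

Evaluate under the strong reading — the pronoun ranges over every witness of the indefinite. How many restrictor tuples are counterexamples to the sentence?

4

"it" takes "a textbook" as antecedent — a donkey pronoun bound across the clause boundary.
Strong reading: for every (s,t) with borrowed(s,t), returned(s,t).
Restrictor pairs: (s2,t5) ✗  (s3,t1) ✗  (s3,t2) ✓  (s3,t4) ✓  (s3,t5) ✗  (s4,t1) ✓  (s4,t4) ✓  (s6,t2) ✗  (s6,t3) ✓
Counterexamples (restrictor pairs failing the scope): 4.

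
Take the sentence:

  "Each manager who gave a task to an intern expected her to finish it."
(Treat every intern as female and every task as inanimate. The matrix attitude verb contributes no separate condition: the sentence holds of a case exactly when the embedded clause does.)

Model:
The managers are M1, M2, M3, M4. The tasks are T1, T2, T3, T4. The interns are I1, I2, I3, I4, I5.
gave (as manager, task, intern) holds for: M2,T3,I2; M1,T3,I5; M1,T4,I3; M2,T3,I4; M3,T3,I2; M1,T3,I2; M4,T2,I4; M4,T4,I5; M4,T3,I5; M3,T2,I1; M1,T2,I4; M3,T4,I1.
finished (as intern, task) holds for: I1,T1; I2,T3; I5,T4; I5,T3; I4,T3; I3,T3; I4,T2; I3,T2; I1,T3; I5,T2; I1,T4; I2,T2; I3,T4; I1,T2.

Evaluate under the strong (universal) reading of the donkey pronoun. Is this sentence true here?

"her" takes "an intern" as antecedent and "it" takes "a task"; both are donkey pronouns co-varying with the restrictor.
Strong reading: for every (m,t,i) with gave(m,t,i), finished(i,t).
Restrictor triples: (M1,T2,I4)→finished(I4,T2) ✓  (M1,T3,I2)→finished(I2,T3) ✓  (M1,T3,I5)→finished(I5,T3) ✓  (M1,T4,I3)→finished(I3,T4) ✓  (M2,T3,I2)→finished(I2,T3) ✓  (M2,T3,I4)→finished(I4,T3) ✓  (M3,T2,I1)→finished(I1,T2) ✓  (M3,T3,I2)→finished(I2,T3) ✓  (M3,T4,I1)→finished(I1,T4) ✓  (M4,T2,I4)→finished(I4,T2) ✓  (M4,T3,I5)→finished(I5,T3) ✓  (M4,T4,I5)→finished(I5,T4) ✓
Every restrictor triple satisfies the scope.

True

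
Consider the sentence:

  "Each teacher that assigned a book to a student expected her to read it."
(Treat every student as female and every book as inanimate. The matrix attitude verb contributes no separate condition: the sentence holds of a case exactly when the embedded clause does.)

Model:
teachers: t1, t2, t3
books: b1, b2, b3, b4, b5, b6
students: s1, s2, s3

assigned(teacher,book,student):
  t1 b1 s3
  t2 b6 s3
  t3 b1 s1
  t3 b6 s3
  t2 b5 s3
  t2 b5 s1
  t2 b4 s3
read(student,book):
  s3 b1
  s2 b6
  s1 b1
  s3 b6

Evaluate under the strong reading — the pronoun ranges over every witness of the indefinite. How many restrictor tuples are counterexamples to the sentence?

"her" takes "a student" as antecedent and "it" takes "a book"; both are donkey pronouns co-varying with the restrictor.
Strong reading: for every (t,b,s) with assigned(t,b,s), read(s,b).
Restrictor triples: (t1,b1,s3)→read(s3,b1) ✓  (t2,b4,s3)→read(s3,b4) ✗  (t2,b5,s1)→read(s1,b5) ✗  (t2,b5,s3)→read(s3,b5) ✗  (t2,b6,s3)→read(s3,b6) ✓  (t3,b1,s1)→read(s1,b1) ✓  (t3,b6,s3)→read(s3,b6) ✓
Counterexamples (restrictor triples failing the scope): 3.

3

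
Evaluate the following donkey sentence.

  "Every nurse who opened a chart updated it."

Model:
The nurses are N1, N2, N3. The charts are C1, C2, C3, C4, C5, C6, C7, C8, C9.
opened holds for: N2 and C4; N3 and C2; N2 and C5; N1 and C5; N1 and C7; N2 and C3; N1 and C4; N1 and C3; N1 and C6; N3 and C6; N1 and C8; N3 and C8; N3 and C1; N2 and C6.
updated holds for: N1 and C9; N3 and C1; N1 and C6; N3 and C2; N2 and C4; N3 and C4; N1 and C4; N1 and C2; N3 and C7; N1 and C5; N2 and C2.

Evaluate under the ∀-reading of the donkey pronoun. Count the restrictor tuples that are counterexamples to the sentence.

"it" takes "a chart" as antecedent — a donkey pronoun bound across the clause boundary.
Strong reading: for every (n,c) with opened(n,c), updated(n,c).
Restrictor pairs: (N1,C3) ✗  (N1,C4) ✓  (N1,C5) ✓  (N1,C6) ✓  (N1,C7) ✗  (N1,C8) ✗  (N2,C3) ✗  (N2,C4) ✓  (N2,C5) ✗  (N2,C6) ✗  (N3,C1) ✓  (N3,C2) ✓  (N3,C6) ✗  (N3,C8) ✗
Counterexamples (restrictor pairs failing the scope): 8.

8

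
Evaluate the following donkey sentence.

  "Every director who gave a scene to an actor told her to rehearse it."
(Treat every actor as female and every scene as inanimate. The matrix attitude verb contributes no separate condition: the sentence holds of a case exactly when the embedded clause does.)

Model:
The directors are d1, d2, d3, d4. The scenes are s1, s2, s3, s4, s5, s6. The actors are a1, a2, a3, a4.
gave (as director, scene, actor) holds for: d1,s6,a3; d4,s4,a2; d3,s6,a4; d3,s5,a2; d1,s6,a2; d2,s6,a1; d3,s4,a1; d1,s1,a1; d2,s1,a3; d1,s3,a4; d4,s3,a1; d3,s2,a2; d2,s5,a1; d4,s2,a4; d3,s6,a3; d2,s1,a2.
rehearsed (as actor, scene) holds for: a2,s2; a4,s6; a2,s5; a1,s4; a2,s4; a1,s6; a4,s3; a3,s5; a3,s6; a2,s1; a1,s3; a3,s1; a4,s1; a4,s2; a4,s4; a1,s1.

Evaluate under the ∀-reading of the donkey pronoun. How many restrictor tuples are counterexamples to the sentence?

"her" takes "an actor" as antecedent and "it" takes "a scene"; both are donkey pronouns co-varying with the restrictor.
Strong reading: for every (d,s,a) with gave(d,s,a), rehearsed(a,s).
Restrictor triples: (d1,s1,a1)→rehearsed(a1,s1) ✓  (d1,s3,a4)→rehearsed(a4,s3) ✓  (d1,s6,a2)→rehearsed(a2,s6) ✗  (d1,s6,a3)→rehearsed(a3,s6) ✓  (d2,s1,a2)→rehearsed(a2,s1) ✓  (d2,s1,a3)→rehearsed(a3,s1) ✓  (d2,s5,a1)→rehearsed(a1,s5) ✗  (d2,s6,a1)→rehearsed(a1,s6) ✓  (d3,s2,a2)→rehearsed(a2,s2) ✓  (d3,s4,a1)→rehearsed(a1,s4) ✓  (d3,s5,a2)→rehearsed(a2,s5) ✓  (d3,s6,a3)→rehearsed(a3,s6) ✓  (d3,s6,a4)→rehearsed(a4,s6) ✓  (d4,s2,a4)→rehearsed(a4,s2) ✓  (d4,s3,a1)→rehearsed(a1,s3) ✓  (d4,s4,a2)→rehearsed(a2,s4) ✓
Counterexamples (restrictor triples failing the scope): 2.

2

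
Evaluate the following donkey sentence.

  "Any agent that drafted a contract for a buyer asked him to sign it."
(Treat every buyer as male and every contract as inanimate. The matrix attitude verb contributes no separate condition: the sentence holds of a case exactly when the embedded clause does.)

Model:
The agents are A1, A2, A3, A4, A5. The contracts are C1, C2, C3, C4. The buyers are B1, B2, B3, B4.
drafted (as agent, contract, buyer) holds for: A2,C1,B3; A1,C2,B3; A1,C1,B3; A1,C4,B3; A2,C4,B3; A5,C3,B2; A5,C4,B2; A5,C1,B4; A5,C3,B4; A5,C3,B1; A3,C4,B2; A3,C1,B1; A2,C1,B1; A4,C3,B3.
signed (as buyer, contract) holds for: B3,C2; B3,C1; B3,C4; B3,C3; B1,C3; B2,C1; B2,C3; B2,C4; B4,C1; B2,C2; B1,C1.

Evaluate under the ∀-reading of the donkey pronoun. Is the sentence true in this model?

False

"him" takes "a buyer" as antecedent and "it" takes "a contract"; both are donkey pronouns co-varying with the restrictor.
Strong reading: for every (a,c,b) with drafted(a,c,b), signed(b,c).
Restrictor triples: (A1,C1,B3)→signed(B3,C1) ✓  (A1,C2,B3)→signed(B3,C2) ✓  (A1,C4,B3)→signed(B3,C4) ✓  (A2,C1,B1)→signed(B1,C1) ✓  (A2,C1,B3)→signed(B3,C1) ✓  (A2,C4,B3)→signed(B3,C4) ✓  (A3,C1,B1)→signed(B1,C1) ✓  (A3,C4,B2)→signed(B2,C4) ✓  (A4,C3,B3)→signed(B3,C3) ✓  (A5,C1,B4)→signed(B4,C1) ✓  (A5,C3,B1)→signed(B1,C3) ✓  (A5,C3,B2)→signed(B2,C3) ✓  (A5,C3,B4)→signed(B4,C3) ✗  (A5,C4,B2)→signed(B2,C4) ✓
Counterexample: (A5,C3,B4) — signed(B4,C3) does not hold.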